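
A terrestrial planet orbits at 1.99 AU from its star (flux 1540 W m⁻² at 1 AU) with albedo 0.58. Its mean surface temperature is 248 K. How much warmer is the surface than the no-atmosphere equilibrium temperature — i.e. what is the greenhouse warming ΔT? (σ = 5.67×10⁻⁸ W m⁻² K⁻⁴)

ΔT ≈ 84.2 K

S = 1540/1.99² = 388.9 W m⁻².
T_eq = [S(1−A)/(4σ)]^(1/4) = [388.9×0.42/(4×5.67×10⁻⁸)]^(1/4) = 163.8 K.
ΔT = T_surf − T_eq = 248 − 163.8.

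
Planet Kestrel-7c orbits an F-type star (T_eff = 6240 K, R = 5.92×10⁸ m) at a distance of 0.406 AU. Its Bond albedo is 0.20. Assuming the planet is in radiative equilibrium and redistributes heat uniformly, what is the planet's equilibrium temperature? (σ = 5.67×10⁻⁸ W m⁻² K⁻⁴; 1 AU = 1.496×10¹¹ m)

T_eq ≈ 412 K

d = 0.406 AU = 6.07×10¹⁰ m.
L = 4πR_⋆²σT_⋆⁴ = 4π(5.92×10⁸)² × 5.67×10⁻⁸ × (6240)⁴ = 3.79×10²⁶ W.
S = L/(4πd²) = 8170 W m⁻².
Energy balance: absorbed = emitted ⇒ πR²·S(1−A) = 4πR²·σT_eq⁴, so T_eq⁴ = S(1−A)/(4σ).
T_eq = [8170 × 0.80 / (4 × 5.67×10⁻⁸)]^(1/4) = (2.88×10¹⁰)^(1/4) = 412 K.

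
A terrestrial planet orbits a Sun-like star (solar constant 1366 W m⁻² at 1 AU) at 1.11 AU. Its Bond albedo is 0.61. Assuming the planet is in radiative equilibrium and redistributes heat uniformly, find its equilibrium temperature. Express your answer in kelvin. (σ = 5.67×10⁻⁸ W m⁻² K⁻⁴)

Flux at 1.11 AU: S = 1366/1.11² = 1110 W m⁻².
Energy balance: absorbed = emitted ⇒ πR²·S(1−A) = 4πR²·σT_eq⁴, so T_eq⁴ = S(1−A)/(4σ).
T_eq = [1110 × 0.39 / (4 × 5.67×10⁻⁸)]^(1/4) = (1.91×10⁹)^(1/4) = 209 K.

T_eq ≈ 209 K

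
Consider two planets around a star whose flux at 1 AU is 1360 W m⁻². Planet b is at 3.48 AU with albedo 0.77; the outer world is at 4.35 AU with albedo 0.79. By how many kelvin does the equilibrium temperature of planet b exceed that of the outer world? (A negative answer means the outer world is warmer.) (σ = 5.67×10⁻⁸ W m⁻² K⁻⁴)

T_eq = [S₀(1−A)/(4σd²)]^(1/4), so T ∝ (1−A)^(1/4) / √d.
T₁ = [1360×0.23/(4×5.67×10⁻⁸×3.48²)]^(1/4) = 103.30 K.
T₂ = [1360×0.21/(4×5.67×10⁻⁸×4.35²)]^(1/4) = 90.32 K.

ΔT ≈ 13.0 K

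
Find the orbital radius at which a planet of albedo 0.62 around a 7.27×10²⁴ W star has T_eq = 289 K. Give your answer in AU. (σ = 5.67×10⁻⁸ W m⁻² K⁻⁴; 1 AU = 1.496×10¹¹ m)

From T_eq⁴ = L(1−A)/(16πσd²): d = √[L(1−A)/(16πσT_eq⁴)].
d = √[7.27×10²⁴ × 0.38 / (16π × 5.67×10⁻⁸ × (289)⁴)] = 1.18×10¹⁰ m = 0.0788 AU.

d ≈ 0.0788 AU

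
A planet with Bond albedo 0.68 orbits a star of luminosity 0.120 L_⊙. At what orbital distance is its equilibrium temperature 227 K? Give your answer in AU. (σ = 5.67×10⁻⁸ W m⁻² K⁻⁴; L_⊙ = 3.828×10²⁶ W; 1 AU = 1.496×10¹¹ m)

d ≈ 0.295 AU

L = 0.120 × 3.828×10²⁶ = 4.59×10²⁵ W.
From T_eq⁴ = L(1−A)/(16πσd²): d = √[L(1−A)/(16πσT_eq⁴)].
d = √[4.59×10²⁵ × 0.32 / (16π × 5.67×10⁻⁸ × (227)⁴)] = 4.41×10¹⁰ m = 0.295 AU.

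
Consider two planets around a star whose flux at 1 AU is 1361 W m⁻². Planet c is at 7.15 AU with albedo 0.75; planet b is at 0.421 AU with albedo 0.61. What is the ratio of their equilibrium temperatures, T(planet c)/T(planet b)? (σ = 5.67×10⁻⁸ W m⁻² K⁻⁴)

T₁/T₂ ≈ 0.217

T_eq = [S₀(1−A)/(4σd²)]^(1/4), so T ∝ (1−A)^(1/4) / √d.
T₁ = [1361×0.25/(4×5.67×10⁻⁸×7.15²)]^(1/4) = 73.60 K.
T₂ = [1361×0.39/(4×5.67×10⁻⁸×0.421²)]^(1/4) = 338.98 K.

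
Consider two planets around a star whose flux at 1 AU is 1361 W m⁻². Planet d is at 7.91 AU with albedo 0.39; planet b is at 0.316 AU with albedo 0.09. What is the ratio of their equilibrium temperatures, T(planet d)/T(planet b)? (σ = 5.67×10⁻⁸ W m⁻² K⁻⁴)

T₁/T₂ ≈ 0.181

T_eq = [S₀(1−A)/(4σd²)]^(1/4), so T ∝ (1−A)^(1/4) / √d.
T₁ = [1361×0.61/(4×5.67×10⁻⁸×7.91²)]^(1/4) = 87.46 K.
T₂ = [1361×0.91/(4×5.67×10⁻⁸×0.316²)]^(1/4) = 483.58 K.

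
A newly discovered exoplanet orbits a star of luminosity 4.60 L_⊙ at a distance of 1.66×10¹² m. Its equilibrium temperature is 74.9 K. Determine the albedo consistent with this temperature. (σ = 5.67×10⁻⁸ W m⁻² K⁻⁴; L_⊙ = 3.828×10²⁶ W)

L = 4.60 × 3.828×10²⁶ = 1.76×10²⁷ W.
Flux: S = L/(4πd²) = 1.76×10²⁷/(4π×(1.66×10¹²)²) = 50.9 W m⁻².
From T_eq⁴ = S(1−A)/(4σ): 1−A = 4σT_eq⁴/S.
1−A = 4 × 5.67×10⁻⁸ × (74.9)⁴ / 50.9 = 0.140.

A ≈ 0.86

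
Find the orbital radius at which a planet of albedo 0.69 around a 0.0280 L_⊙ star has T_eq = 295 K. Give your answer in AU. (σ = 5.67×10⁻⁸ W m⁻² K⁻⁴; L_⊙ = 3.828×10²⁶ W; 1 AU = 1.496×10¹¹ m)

d ≈ 0.0829 AU

L = 0.0280 × 3.828×10²⁶ = 1.07×10²⁵ W.
From T_eq⁴ = L(1−A)/(16πσd²): d = √[L(1−A)/(16πσT_eq⁴)].
d = √[1.07×10²⁵ × 0.31 / (16π × 5.67×10⁻⁸ × (295)⁴)] = 1.24×10¹⁰ m = 0.0829 AU.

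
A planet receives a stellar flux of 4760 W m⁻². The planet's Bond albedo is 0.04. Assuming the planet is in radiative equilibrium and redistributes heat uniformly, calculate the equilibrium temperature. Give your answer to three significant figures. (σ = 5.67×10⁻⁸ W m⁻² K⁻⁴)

T_eq ≈ 377 K

Energy balance: absorbed = emitted ⇒ πR²·S(1−A) = 4πR²·σT_eq⁴, so T_eq⁴ = S(1−A)/(4σ).
T_eq = [4760 × 0.96 / (4 × 5.67×10⁻⁸)]^(1/4) = (2.01×10¹⁰)^(1/4) = 377 K.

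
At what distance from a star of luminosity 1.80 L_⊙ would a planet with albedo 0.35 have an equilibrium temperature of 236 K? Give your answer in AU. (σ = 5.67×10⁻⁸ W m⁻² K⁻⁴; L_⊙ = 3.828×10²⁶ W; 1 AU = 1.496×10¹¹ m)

d ≈ 1.50 AU

L = 1.80 × 3.828×10²⁶ = 6.89×10²⁶ W.
From T_eq⁴ = L(1−A)/(16πσd²): d = √[L(1−A)/(16πσT_eq⁴)].
d = √[6.89×10²⁶ × 0.65 / (16π × 5.67×10⁻⁸ × (236)⁴)] = 2.25×10¹¹ m = 1.50 AU.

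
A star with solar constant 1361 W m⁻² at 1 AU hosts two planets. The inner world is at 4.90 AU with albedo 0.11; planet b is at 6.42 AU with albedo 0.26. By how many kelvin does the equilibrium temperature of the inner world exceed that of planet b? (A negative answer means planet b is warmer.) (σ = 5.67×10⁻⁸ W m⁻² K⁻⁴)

ΔT ≈ 20.2 K

T_eq = [S₀(1−A)/(4σd²)]^(1/4), so T ∝ (1−A)^(1/4) / √d.
T₁ = [1361×0.89/(4×5.67×10⁻⁸×4.90²)]^(1/4) = 122.12 K.
T₂ = [1361×0.74/(4×5.67×10⁻⁸×6.42²)]^(1/4) = 101.88 K.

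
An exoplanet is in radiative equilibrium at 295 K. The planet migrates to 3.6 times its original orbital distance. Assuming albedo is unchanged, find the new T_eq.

T_eq ≈ 155 K

T_eq ∝ L^(1/4) · d^(−1/2).
T′ = 295 / 3.6^(1/2) = 155 K.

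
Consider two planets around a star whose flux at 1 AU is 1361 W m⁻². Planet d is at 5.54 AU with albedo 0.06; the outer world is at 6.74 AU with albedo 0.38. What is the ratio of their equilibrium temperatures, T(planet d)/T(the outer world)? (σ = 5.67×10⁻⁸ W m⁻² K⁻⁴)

T_eq = [S₀(1−A)/(4σd²)]^(1/4), so T ∝ (1−A)^(1/4) / √d.
T₁ = [1361×0.94/(4×5.67×10⁻⁸×5.54²)]^(1/4) = 116.43 K.
T₂ = [1361×0.62/(4×5.67×10⁻⁸×6.74²)]^(1/4) = 95.13 K.

T₁/T₂ ≈ 1.224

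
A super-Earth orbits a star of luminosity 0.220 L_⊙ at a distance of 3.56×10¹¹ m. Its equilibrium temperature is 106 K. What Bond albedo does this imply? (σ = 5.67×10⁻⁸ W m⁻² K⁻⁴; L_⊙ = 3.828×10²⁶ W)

A ≈ 0.46

L = 0.220 × 3.828×10²⁶ = 8.42×10²⁵ W.
Flux: S = L/(4πd²) = 8.42×10²⁵/(4π×(3.56×10¹¹)²) = 52.9 W m⁻².
From T_eq⁴ = S(1−A)/(4σ): 1−A = 4σT_eq⁴/S.
1−A = 4 × 5.67×10⁻⁸ × (106)⁴ / 52.9 = 0.541.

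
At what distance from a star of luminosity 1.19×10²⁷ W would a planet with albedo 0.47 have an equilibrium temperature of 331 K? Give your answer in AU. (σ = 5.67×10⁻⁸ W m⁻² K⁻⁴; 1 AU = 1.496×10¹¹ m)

d ≈ 0.908 AU

From T_eq⁴ = L(1−A)/(16πσd²): d = √[L(1−A)/(16πσT_eq⁴)].
d = √[1.19×10²⁷ × 0.53 / (16π × 5.67×10⁻⁸ × (331)⁴)] = 1.36×10¹¹ m = 0.908 AU.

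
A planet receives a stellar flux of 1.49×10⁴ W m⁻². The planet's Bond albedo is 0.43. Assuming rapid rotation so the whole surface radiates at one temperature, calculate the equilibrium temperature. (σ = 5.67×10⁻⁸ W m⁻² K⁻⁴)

Energy balance: absorbed = emitted ⇒ πR²·S(1−A) = 4πR²·σT_eq⁴, so T_eq⁴ = S(1−A)/(4σ).
T_eq = [1.49×10⁴ × 0.57 / (4 × 5.67×10⁻⁸)]^(1/4) = (3.74×10¹⁰)^(1/4) = 440 K.

T_eq ≈ 440 K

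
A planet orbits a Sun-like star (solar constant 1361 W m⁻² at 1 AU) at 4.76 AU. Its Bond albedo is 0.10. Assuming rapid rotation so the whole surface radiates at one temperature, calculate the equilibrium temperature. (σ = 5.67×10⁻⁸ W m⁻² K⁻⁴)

T_eq ≈ 124 K

Flux at 4.76 AU: S = 1361/4.76² = 60.1 W m⁻².
Energy balance: absorbed = emitted ⇒ πR²·S(1−A) = 4πR²·σT_eq⁴, so T_eq⁴ = S(1−A)/(4σ).
T_eq = [60.1 × 0.90 / (4 × 5.67×10⁻⁸)]^(1/4) = (2.38×10⁸)^(1/4) = 124 K.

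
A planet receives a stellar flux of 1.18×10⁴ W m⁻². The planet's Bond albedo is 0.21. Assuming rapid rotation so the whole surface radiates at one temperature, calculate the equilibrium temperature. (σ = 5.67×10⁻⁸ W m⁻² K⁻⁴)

T_eq ≈ 450 K

Energy balance: absorbed = emitted ⇒ πR²·S(1−A) = 4πR²·σT_eq⁴, so T_eq⁴ = S(1−A)/(4σ).
T_eq = [1.18×10⁴ × 0.79 / (4 × 5.67×10⁻⁸)]^(1/4) = (4.11×10¹⁰)^(1/4) = 450 K.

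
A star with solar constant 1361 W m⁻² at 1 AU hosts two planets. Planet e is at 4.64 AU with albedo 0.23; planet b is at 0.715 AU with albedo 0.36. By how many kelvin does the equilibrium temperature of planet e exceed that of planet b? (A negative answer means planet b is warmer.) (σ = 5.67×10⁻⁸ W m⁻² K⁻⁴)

ΔT ≈ -173.4 K

T_eq = [S₀(1−A)/(4σd²)]^(1/4), so T ∝ (1−A)^(1/4) / √d.
T₁ = [1361×0.77/(4×5.67×10⁻⁸×4.64²)]^(1/4) = 121.04 K.
T₂ = [1361×0.64/(4×5.67×10⁻⁸×0.715²)]^(1/4) = 294.41 K.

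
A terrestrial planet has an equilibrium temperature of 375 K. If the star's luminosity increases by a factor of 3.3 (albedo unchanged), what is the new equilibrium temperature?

T_eq ≈ 505 K

T_eq ∝ L^(1/4) · d^(−1/2).
T′ = 375 × 3.3^(1/4) = 505 K.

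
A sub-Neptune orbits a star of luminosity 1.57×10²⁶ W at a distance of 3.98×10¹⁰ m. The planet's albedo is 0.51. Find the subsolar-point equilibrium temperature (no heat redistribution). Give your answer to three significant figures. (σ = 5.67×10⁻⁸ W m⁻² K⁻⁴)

Flux: S = L/(4πd²) = 1.57×10²⁶/(4π×(3.98×10¹⁰)²) = 7890 W m⁻².
At the subsolar point the surface absorbs S(1−A) and emits σT⁴ per unit area — no factor of 4, since only the local patch is in balance.
T = [7890 × 0.49 / 5.67×10⁻⁸]^(1/4) = (6.82×10¹⁰)^(1/4) = 511 K.

T_ss ≈ 511 K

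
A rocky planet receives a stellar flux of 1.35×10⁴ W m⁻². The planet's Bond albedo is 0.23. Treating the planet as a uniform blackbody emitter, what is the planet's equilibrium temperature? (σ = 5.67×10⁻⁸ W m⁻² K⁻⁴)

Energy balance: absorbed = emitted ⇒ πR²·S(1−A) = 4πR²·σT_eq⁴, so T_eq⁴ = S(1−A)/(4σ).
T_eq = [1.35×10⁴ × 0.77 / (4 × 5.67×10⁻⁸)]^(1/4) = (4.58×10¹⁰)^(1/4) = 463 K.

T_eq ≈ 463 K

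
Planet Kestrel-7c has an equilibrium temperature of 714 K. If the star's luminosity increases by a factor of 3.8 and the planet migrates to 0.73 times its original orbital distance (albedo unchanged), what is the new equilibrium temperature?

T_eq ≈ 1170 K

T_eq ∝ L^(1/4) · d^(−1/2).
T′ = 714 × 3.8^(1/4) / 0.73^(1/2) = 1170 K.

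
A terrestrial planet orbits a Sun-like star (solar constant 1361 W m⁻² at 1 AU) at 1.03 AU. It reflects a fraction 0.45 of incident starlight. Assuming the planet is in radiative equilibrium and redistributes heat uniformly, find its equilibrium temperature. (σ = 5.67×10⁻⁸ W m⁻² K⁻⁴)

Flux at 1.03 AU: S = 1361/1.03² = 1280 W m⁻².
Energy balance: absorbed = emitted ⇒ πR²·S(1−A) = 4πR²·σT_eq⁴, so T_eq⁴ = S(1−A)/(4σ).
T_eq = [1280 × 0.55 / (4 × 5.67×10⁻⁸)]^(1/4) = (3.11×10⁹)^(1/4) = 236 K.

T_eq ≈ 236 K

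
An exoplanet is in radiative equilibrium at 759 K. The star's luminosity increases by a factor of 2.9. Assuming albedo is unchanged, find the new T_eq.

T_eq ∝ L^(1/4) · d^(−1/2).
T′ = 759 × 2.9^(1/4) = 990 K.

T_eq ≈ 990 K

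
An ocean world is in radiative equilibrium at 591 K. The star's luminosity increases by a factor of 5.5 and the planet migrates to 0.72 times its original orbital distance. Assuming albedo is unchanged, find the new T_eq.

T_eq ∝ L^(1/4) · d^(−1/2).
T′ = 591 × 5.5^(1/4) / 0.72^(1/2) = 1070 K.

T_eq ≈ 1070 K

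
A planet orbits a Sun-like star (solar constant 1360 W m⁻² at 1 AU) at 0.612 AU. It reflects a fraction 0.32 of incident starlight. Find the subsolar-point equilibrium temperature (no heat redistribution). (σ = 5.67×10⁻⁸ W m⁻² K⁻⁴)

T_ss ≈ 457 K

Flux at 0.612 AU: S = 1360/0.612² = 3630 W m⁻².
At the subsolar point the surface absorbs S(1−A) and emits σT⁴ per unit area — no factor of 4, since only the local patch is in balance.
T = [3630 × 0.68 / 5.67×10⁻⁸]^(1/4) = (4.35×10¹⁰)^(1/4) = 457 K.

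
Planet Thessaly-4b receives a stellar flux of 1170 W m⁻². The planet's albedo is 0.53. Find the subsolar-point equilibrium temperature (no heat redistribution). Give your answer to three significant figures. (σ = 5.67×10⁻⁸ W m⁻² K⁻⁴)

T_ss ≈ 314 K

At the subsolar point the surface absorbs S(1−A) and emits σT⁴ per unit area — no factor of 4, since only the local patch is in balance.
T = [1170 × 0.47 / 5.67×10⁻⁸]^(1/4) = (9.70×10⁹)^(1/4) = 314 K.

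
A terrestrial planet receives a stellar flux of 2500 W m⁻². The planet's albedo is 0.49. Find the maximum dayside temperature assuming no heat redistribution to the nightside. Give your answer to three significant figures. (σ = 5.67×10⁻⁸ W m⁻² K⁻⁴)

With no redistribution each surface element balances locally: S(1−A) = σT⁴.
T = [2500 × 0.51 / 5.67×10⁻⁸]^(1/4) = (2.25×10¹⁰)^(1/4) = 387 K.

T_ss ≈ 387 K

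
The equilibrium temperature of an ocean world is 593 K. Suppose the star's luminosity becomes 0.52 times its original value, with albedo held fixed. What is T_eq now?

T_eq ≈ 504 K

T_eq ∝ L^(1/4) · d^(−1/2).
T′ = 593 × 0.52^(1/4) = 504 K.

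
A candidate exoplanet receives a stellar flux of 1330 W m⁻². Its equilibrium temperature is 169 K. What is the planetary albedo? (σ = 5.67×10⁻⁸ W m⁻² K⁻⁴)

From T_eq⁴ = S(1−A)/(4σ): 1−A = 4σT_eq⁴/S.
1−A = 4 × 5.67×10⁻⁸ × (169)⁴ / 1330 = 0.139.

A ≈ 0.86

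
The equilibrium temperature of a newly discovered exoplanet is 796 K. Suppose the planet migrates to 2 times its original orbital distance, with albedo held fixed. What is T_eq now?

T_eq ∝ L^(1/4) · d^(−1/2).
T′ = 796 / 2^(1/2) = 563 K.

T_eq ≈ 563 K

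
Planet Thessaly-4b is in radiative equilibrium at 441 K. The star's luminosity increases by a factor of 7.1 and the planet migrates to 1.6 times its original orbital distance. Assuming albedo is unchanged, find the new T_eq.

T_eq ≈ 569 K

T_eq ∝ L^(1/4) · d^(−1/2).
T′ = 441 × 7.1^(1/4) / 1.6^(1/2) = 569 K.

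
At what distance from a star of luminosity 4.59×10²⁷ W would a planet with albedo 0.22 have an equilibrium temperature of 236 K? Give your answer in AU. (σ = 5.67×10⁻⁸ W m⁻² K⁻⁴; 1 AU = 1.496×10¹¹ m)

d ≈ 4.25 AU

From T_eq⁴ = L(1−A)/(16πσd²): d = √[L(1−A)/(16πσT_eq⁴)].
d = √[4.59×10²⁷ × 0.78 / (16π × 5.67×10⁻⁸ × (236)⁴)] = 6.36×10¹¹ m = 4.25 AU.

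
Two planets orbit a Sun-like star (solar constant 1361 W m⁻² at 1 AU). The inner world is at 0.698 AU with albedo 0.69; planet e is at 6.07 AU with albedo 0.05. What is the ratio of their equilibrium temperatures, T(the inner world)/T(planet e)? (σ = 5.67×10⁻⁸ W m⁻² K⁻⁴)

T₁/T₂ ≈ 2.229

T_eq = [S₀(1−A)/(4σd²)]^(1/4), so T ∝ (1−A)^(1/4) / √d.
T₁ = [1361×0.31/(4×5.67×10⁻⁸×0.698²)]^(1/4) = 248.58 K.
T₂ = [1361×0.95/(4×5.67×10⁻⁸×6.07²)]^(1/4) = 111.53 K.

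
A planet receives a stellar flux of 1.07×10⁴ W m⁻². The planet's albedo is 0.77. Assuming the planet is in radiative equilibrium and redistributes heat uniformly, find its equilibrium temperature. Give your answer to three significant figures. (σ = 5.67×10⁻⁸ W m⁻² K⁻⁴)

T_eq ≈ 323 K

Energy balance: absorbed = emitted ⇒ πR²·S(1−A) = 4πR²·σT_eq⁴, so T_eq⁴ = S(1−A)/(4σ).
T_eq = [1.07×10⁴ × 0.23 / (4 × 5.67×10⁻⁸)]^(1/4) = (1.09×10¹⁰)^(1/4) = 323 K.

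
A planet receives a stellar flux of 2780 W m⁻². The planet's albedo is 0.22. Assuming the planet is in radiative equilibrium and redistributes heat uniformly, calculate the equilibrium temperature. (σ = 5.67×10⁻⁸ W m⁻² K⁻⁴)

T_eq ≈ 313 K

Energy balance: absorbed = emitted ⇒ πR²·S(1−A) = 4πR²·σT_eq⁴, so T_eq⁴ = S(1−A)/(4σ).
T_eq = [2780 × 0.78 / (4 × 5.67×10⁻⁸)]^(1/4) = (9.56×10⁹)^(1/4) = 313 K.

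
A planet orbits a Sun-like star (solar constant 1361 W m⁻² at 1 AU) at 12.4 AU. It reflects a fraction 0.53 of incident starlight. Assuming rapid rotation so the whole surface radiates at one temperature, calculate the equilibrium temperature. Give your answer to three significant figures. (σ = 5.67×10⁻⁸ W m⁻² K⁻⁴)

T_eq ≈ 65.4 K

Flux at 12.4 AU: S = 1361/12.4² = 8.85 W m⁻².
Energy balance: absorbed = emitted ⇒ πR²·S(1−A) = 4πR²·σT_eq⁴, so T_eq⁴ = S(1−A)/(4σ).
T_eq = [8.85 × 0.47 / (4 × 5.67×10⁻⁸)]^(1/4) = (1.83×10⁷)^(1/4) = 65.4 K.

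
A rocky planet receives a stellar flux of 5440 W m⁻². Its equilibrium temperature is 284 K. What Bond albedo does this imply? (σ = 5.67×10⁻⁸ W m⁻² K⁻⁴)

From T_eq⁴ = S(1−A)/(4σ): 1−A = 4σT_eq⁴/S.
1−A = 4 × 5.67×10⁻⁸ × (284)⁴ / 5440 = 0.271.

A ≈ 0.73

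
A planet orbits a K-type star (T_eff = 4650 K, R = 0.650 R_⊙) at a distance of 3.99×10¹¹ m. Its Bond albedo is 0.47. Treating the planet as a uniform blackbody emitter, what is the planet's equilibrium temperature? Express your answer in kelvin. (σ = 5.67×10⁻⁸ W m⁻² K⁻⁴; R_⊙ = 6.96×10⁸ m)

R_⋆ = 0.650 × 6.96×10⁸ = 4.52×10⁸ m.
L = 4πR_⋆²σT_⋆⁴ = 4π(4.52×10⁸)² × 5.67×10⁻⁸ × (4650)⁴ = 6.82×10²⁵ W.
S = L/(4πd²) = 34.1 W m⁻².
Energy balance: absorbed = emitted ⇒ πR²·S(1−A) = 4πR²·σT_eq⁴, so T_eq⁴ = S(1−A)/(4σ).
T_eq = [34.1 × 0.53 / (4 × 5.67×10⁻⁸)]^(1/4) = (7.96×10⁷)^(1/4) = 94.5 K.

T_eq ≈ 94.5 K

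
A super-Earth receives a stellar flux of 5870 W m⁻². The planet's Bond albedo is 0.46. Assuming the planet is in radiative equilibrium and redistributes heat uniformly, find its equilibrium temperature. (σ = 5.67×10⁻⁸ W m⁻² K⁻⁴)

T_eq ≈ 344 K

Energy balance: absorbed = emitted ⇒ πR²·S(1−A) = 4πR²·σT_eq⁴, so T_eq⁴ = S(1−A)/(4σ).
T_eq = [5870 × 0.54 / (4 × 5.67×10⁻⁸)]^(1/4) = (1.40×10¹⁰)^(1/4) = 344 K.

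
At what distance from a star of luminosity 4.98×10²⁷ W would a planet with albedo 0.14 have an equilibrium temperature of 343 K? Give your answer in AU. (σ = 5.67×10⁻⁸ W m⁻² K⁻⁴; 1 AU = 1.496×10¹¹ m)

From T_eq⁴ = L(1−A)/(16πσd²): d = √[L(1−A)/(16πσT_eq⁴)].
d = √[4.98×10²⁷ × 0.86 / (16π × 5.67×10⁻⁸ × (343)⁴)] = 3.29×10¹¹ m = 2.20 AU.

d ≈ 2.20 AU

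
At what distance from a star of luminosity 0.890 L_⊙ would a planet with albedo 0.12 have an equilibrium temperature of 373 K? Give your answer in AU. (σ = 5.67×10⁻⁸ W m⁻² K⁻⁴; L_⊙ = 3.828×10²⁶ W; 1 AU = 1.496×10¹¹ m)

L = 0.890 × 3.828×10²⁶ = 3.41×10²⁶ W.
From T_eq⁴ = L(1−A)/(16πσd²): d = √[L(1−A)/(16πσT_eq⁴)].
d = √[3.41×10²⁶ × 0.88 / (16π × 5.67×10⁻⁸ × (373)⁴)] = 7.37×10¹⁰ m = 0.493 AU.

d ≈ 0.493 AU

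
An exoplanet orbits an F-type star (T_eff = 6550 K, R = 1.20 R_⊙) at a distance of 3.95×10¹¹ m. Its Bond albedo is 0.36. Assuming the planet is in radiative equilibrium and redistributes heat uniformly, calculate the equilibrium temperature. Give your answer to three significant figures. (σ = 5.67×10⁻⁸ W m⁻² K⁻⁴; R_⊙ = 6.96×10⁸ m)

R_⋆ = 1.20 × 6.96×10⁸ = 8.35×10⁸ m.
L = 4πR_⋆²σT_⋆⁴ = 4π(8.35×10⁸)² × 5.67×10⁻⁸ × (6550)⁴ = 9.15×10²⁶ W.
S = L/(4πd²) = 467 W m⁻².
Energy balance: absorbed = emitted ⇒ πR²·S(1−A) = 4πR²·σT_eq⁴, so T_eq⁴ = S(1−A)/(4σ).
T_eq = [467 × 0.64 / (4 × 5.67×10⁻⁸)]^(1/4) = (1.32×10⁹)^(1/4) = 190 K.

T_eq ≈ 190 K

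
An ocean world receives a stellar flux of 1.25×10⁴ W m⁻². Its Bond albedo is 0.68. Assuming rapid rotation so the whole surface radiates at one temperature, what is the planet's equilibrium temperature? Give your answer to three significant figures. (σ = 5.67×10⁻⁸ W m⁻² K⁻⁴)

T_eq ≈ 364 K

Energy balance: absorbed = emitted ⇒ πR²·S(1−A) = 4πR²·σT_eq⁴, so T_eq⁴ = S(1−A)/(4σ).
T_eq = [1.25×10⁴ × 0.32 / (4 × 5.67×10⁻⁸)]^(1/4) = (1.76×10¹⁰)^(1/4) = 364 K.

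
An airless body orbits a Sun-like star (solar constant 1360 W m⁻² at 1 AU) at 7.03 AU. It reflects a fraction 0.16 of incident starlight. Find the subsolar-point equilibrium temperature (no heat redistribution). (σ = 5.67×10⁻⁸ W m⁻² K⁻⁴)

Flux at 7.03 AU: S = 1360/7.03² = 27.5 W m⁻².
At the subsolar point the surface absorbs S(1−A) and emits σT⁴ per unit area — no factor of 4, since only the local patch is in balance.
T = [27.5 × 0.84 / 5.67×10⁻⁸]^(1/4) = (4.08×10⁸)^(1/4) = 142 K.

T_ss ≈ 142 K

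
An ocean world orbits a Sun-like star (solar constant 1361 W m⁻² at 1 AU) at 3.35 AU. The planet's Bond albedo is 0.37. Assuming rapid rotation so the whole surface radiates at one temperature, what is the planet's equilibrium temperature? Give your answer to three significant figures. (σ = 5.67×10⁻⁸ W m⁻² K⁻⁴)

Flux at 3.35 AU: S = 1361/3.35² = 121 W m⁻².
Energy balance: absorbed = emitted ⇒ πR²·S(1−A) = 4πR²·σT_eq⁴, so T_eq⁴ = S(1−A)/(4σ).
T_eq = [121 × 0.63 / (4 × 5.67×10⁻⁸)]^(1/4) = (3.37×10⁸)^(1/4) = 135 K.

T_eq ≈ 135 K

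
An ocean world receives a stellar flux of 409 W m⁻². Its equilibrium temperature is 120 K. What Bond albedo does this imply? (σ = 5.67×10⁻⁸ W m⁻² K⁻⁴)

From T_eq⁴ = S(1−A)/(4σ): 1−A = 4σT_eq⁴/S.
1−A = 4 × 5.67×10⁻⁸ × (120)⁴ / 409 = 0.115.

A ≈ 0.89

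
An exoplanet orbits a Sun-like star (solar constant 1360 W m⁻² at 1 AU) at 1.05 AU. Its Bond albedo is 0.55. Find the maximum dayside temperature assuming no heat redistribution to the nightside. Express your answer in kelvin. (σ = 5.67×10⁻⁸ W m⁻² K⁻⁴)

T_ss ≈ 315 K

Flux at 1.05 AU: S = 1360/1.05² = 1230 W m⁻².
With no redistribution each surface element balances locally: S(1−A) = σT⁴.
T = [1230 × 0.45 / 5.67×10⁻⁸]^(1/4) = (9.79×10⁹)^(1/4) = 315 K.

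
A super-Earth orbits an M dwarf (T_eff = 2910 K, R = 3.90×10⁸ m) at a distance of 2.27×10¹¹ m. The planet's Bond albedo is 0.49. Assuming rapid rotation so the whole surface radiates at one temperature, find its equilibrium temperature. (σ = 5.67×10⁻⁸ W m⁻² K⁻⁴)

L = 4πR_⋆²σT_⋆⁴ = 4π(3.90×10⁸)² × 5.67×10⁻⁸ × (2910)⁴ = 7.77×10²⁴ W.
S = L/(4πd²) = 12.0 W m⁻².
Energy balance: absorbed = emitted ⇒ πR²·S(1−A) = 4πR²·σT_eq⁴, so T_eq⁴ = S(1−A)/(4σ).
T_eq = [12.0 × 0.51 / (4 × 5.67×10⁻⁸)]^(1/4) = (2.70×10⁷)^(1/4) = 72.1 K.

T_eq ≈ 72.1 K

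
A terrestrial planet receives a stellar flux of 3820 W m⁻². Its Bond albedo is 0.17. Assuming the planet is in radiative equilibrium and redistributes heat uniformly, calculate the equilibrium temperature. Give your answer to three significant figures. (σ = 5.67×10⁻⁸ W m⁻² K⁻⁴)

T_eq ≈ 344 K

Energy balance: absorbed = emitted ⇒ πR²·S(1−A) = 4πR²·σT_eq⁴, so T_eq⁴ = S(1−A)/(4σ).
T_eq = [3820 × 0.83 / (4 × 5.67×10⁻⁸)]^(1/4) = (1.40×10¹⁰)^(1/4) = 344 K.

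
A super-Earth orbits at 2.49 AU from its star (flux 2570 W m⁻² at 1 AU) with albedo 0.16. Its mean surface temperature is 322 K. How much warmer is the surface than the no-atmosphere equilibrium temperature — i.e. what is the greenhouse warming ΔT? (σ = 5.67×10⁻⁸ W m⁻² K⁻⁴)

S = 2570/2.49² = 414.5 W m⁻².
T_eq = [S(1−A)/(4σ)]^(1/4) = [414.5×0.84/(4×5.67×10⁻⁸)]^(1/4) = 197.9 K.
ΔT = T_surf − T_eq = 322 − 197.9.

ΔT ≈ 124.1 K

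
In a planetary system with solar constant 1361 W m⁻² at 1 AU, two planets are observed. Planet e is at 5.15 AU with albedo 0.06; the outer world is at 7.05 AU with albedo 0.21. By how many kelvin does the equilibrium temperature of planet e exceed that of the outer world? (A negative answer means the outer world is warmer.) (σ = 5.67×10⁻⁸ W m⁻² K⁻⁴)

ΔT ≈ 21.9 K

T_eq = [S₀(1−A)/(4σd²)]^(1/4), so T ∝ (1−A)^(1/4) / √d.
T₁ = [1361×0.94/(4×5.67×10⁻⁸×5.15²)]^(1/4) = 120.76 K.
T₂ = [1361×0.79/(4×5.67×10⁻⁸×7.05²)]^(1/4) = 98.82 K.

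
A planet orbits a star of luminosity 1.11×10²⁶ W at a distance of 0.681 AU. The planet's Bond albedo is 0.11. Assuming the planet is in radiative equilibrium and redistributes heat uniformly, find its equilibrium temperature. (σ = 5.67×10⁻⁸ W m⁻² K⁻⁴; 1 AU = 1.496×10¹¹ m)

d = 0.681 AU = 1.02×10¹¹ m.
Flux: S = L/(4πd²) = 1.11×10²⁶/(4π×(1.02×10¹¹)²) = 851 W m⁻².
Energy balance: absorbed = emitted ⇒ πR²·S(1−A) = 4πR²·σT_eq⁴, so T_eq⁴ = S(1−A)/(4σ).
T_eq = [851 × 0.89 / (4 × 5.67×10⁻⁸)]^(1/4) = (3.34×10⁹)^(1/4) = 240 K.

T_eq ≈ 240 K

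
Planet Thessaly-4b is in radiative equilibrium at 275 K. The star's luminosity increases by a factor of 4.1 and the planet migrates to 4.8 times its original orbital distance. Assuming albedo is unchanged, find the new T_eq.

T_eq ≈ 179 K

T_eq ∝ L^(1/4) · d^(−1/2).
T′ = 275 × 4.1^(1/4) / 4.8^(1/2) = 179 K.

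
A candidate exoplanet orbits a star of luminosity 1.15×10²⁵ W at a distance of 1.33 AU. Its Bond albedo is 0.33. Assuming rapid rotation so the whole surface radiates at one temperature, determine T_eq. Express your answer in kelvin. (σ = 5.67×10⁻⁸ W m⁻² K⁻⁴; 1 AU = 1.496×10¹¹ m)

d = 1.33 AU = 1.99×10¹¹ m.
Flux: S = L/(4πd²) = 1.15×10²⁵/(4π×(1.99×10¹¹)²) = 23.1 W m⁻².
Energy balance: absorbed = emitted ⇒ πR²·S(1−A) = 4πR²·σT_eq⁴, so T_eq⁴ = S(1−A)/(4σ).
T_eq = [23.1 × 0.67 / (4 × 5.67×10⁻⁸)]^(1/4) = (6.83×10⁷)^(1/4) = 90.9 K.

T_eq ≈ 90.9 K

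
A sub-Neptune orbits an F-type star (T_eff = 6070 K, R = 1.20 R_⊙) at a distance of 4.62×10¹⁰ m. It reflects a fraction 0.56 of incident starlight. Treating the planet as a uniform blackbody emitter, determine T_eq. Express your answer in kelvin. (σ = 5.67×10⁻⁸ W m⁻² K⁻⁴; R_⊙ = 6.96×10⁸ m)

T_eq ≈ 470 K

R_⋆ = 1.20 × 6.96×10⁸ = 8.35×10⁸ m.
L = 4πR_⋆²σT_⋆⁴ = 4π(8.35×10⁸)² × 5.67×10⁻⁸ × (6070)⁴ = 6.75×10²⁶ W.
S = L/(4πd²) = 2.52×10⁴ W m⁻².
Energy balance: absorbed = emitted ⇒ πR²·S(1−A) = 4πR²·σT_eq⁴, so T_eq⁴ = S(1−A)/(4σ).
T_eq = [2.52×10⁴ × 0.44 / (4 × 5.67×10⁻⁸)]^(1/4) = (4.88×10¹⁰)^(1/4) = 470 K.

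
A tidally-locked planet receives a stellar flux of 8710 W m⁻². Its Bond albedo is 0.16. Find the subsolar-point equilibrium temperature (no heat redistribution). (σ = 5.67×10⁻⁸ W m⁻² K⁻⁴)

At the subsolar point the surface absorbs S(1−A) and emits σT⁴ per unit area — no factor of 4, since only the local patch is in balance.
T = [8710 × 0.84 / 5.67×10⁻⁸]^(1/4) = (1.29×10¹¹)^(1/4) = 599 K.

T_ss ≈ 599 K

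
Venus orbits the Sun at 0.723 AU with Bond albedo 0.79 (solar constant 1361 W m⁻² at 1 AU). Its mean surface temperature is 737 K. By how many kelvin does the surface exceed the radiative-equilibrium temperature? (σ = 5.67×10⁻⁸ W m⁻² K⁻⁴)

S = 1361/0.723² = 2604 W m⁻².
T_eq = [S(1−A)/(4σ)]^(1/4) = [2604×0.21/(4×5.67×10⁻⁸)]^(1/4) = 221.6 K.
ΔT = T_surf − T_eq = 737 − 221.6.

ΔT ≈ 515.4 K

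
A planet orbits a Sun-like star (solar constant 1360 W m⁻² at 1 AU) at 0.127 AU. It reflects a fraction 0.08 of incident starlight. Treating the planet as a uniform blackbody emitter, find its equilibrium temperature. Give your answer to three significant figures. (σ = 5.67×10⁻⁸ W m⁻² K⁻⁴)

Flux at 0.127 AU: S = 1360/0.127² = 8.43×10⁴ W m⁻².
Energy balance: absorbed = emitted ⇒ πR²·S(1−A) = 4πR²·σT_eq⁴, so T_eq⁴ = S(1−A)/(4σ).
T_eq = [8.43×10⁴ × 0.92 / (4 × 5.67×10⁻⁸)]^(1/4) = (3.42×10¹¹)^(1/4) = 765 K.

T_eq ≈ 765 K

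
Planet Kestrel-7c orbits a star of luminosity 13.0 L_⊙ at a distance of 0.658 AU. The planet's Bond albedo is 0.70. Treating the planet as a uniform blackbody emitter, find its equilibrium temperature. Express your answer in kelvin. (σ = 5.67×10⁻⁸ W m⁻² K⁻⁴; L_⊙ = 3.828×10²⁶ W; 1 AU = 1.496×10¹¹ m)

T_eq ≈ 482 K

d = 0.658 AU = 9.84×10¹⁰ m.
L = 13.0 × 3.828×10²⁶ = 4.98×10²⁷ W.
Flux: S = L/(4πd²) = 4.98×10²⁷/(4π×(9.84×10¹⁰)²) = 4.09×10⁴ W m⁻².
Energy balance: absorbed = emitted ⇒ πR²·S(1−A) = 4πR²·σT_eq⁴, so T_eq⁴ = S(1−A)/(4σ).
T_eq = [4.09×10⁴ × 0.30 / (4 × 5.67×10⁻⁸)]^(1/4) = (5.41×10¹⁰)^(1/4) = 482 K.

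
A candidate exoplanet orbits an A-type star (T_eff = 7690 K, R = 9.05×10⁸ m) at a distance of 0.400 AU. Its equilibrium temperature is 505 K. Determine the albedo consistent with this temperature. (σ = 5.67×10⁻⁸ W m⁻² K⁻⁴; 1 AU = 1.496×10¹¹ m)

A ≈ 0.67

d = 0.400 AU = 5.98×10¹⁰ m.
L = 4πR_⋆²σT_⋆⁴ = 4π(9.05×10⁸)² × 5.67×10⁻⁸ × (7690)⁴ = 2.04×10²⁷ W.
S = L/(4πd²) = 4.54×10⁴ W m⁻².
From T_eq⁴ = S(1−A)/(4σ): 1−A = 4σT_eq⁴/S.
1−A = 4 × 5.67×10⁻⁸ × (505)⁴ / 4.54×10⁴ = 0.325.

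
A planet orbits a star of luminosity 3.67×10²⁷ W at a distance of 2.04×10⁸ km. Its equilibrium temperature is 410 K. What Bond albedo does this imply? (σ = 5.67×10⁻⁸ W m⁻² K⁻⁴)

d = 2.04×10⁸ km = 2.04×10¹¹ m.
Flux: S = L/(4πd²) = 3.67×10²⁷/(4π×(2.04×10¹¹)²) = 7020 W m⁻².
From T_eq⁴ = S(1−A)/(4σ): 1−A = 4σT_eq⁴/S.
1−A = 4 × 5.67×10⁻⁸ × (410)⁴ / 7020 = 0.913.

A ≈ 0.09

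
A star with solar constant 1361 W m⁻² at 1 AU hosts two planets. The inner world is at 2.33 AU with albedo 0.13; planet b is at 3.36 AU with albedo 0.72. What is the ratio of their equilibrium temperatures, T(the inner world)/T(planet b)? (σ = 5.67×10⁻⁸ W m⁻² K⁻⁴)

T_eq = [S₀(1−A)/(4σd²)]^(1/4), so T ∝ (1−A)^(1/4) / √d.
T₁ = [1361×0.87/(4×5.67×10⁻⁸×2.33²)]^(1/4) = 176.10 K.
T₂ = [1361×0.28/(4×5.67×10⁻⁸×3.36²)]^(1/4) = 110.45 K.

T₁/T₂ ≈ 1.594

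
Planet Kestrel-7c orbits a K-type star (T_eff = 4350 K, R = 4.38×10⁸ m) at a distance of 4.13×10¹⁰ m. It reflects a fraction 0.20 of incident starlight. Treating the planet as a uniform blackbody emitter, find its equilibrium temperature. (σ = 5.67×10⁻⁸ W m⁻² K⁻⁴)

T_eq ≈ 300 K

L = 4πR_⋆²σT_⋆⁴ = 4π(4.38×10⁸)² × 5.67×10⁻⁸ × (4350)⁴ = 4.89×10²⁵ W.
S = L/(4πd²) = 2280 W m⁻².
Energy balance: absorbed = emitted ⇒ πR²·S(1−A) = 4πR²·σT_eq⁴, so T_eq⁴ = S(1−A)/(4σ).
T_eq = [2280 × 0.80 / (4 × 5.67×10⁻⁸)]^(1/4) = (8.05×10⁹)^(1/4) = 300 K.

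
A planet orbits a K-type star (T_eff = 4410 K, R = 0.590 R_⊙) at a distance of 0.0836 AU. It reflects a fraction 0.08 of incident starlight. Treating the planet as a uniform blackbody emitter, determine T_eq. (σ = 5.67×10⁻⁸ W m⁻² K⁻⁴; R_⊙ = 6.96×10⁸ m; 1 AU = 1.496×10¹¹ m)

R_⋆ = 0.590 × 6.96×10⁸ = 4.11×10⁸ m.
d = 0.0836 AU = 1.25×10¹⁰ m.
L = 4πR_⋆²σT_⋆⁴ = 4π(4.11×10⁸)² × 5.67×10⁻⁸ × (4410)⁴ = 4.54×10²⁵ W.
S = L/(4πd²) = 2.31×10⁴ W m⁻².
Energy balance: absorbed = emitted ⇒ πR²·S(1−A) = 4πR²·σT_eq⁴, so T_eq⁴ = S(1−A)/(4σ).
T_eq = [2.31×10⁴ × 0.92 / (4 × 5.67×10⁻⁸)]^(1/4) = (9.38×10¹⁰)^(1/4) = 553 K.

T_eq ≈ 553 K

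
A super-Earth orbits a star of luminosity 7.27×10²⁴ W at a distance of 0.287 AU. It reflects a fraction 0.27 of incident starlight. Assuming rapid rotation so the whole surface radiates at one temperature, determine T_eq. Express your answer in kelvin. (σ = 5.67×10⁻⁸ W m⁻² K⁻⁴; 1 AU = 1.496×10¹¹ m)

T_eq ≈ 178 K

d = 0.287 AU = 4.29×10¹⁰ m.
Flux: S = L/(4πd²) = 7.27×10²⁴/(4π×(4.29×10¹⁰)²) = 314 W m⁻².
Energy balance: absorbed = emitted ⇒ πR²·S(1−A) = 4πR²·σT_eq⁴, so T_eq⁴ = S(1−A)/(4σ).
T_eq = [314 × 0.73 / (4 × 5.67×10⁻⁸)]^(1/4) = (1.01×10⁹)^(1/4) = 178 K.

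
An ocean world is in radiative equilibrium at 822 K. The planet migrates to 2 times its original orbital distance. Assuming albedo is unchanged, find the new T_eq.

T_eq ≈ 581 K

T_eq ∝ L^(1/4) · d^(−1/2).
T′ = 822 / 2^(1/2) = 581 K.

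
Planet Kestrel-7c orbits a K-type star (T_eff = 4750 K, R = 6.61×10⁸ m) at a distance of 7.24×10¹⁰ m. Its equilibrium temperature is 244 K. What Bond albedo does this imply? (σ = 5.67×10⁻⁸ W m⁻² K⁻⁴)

A ≈ 0.67

L = 4πR_⋆²σT_⋆⁴ = 4π(6.61×10⁸)² × 5.67×10⁻⁸ × (4750)⁴ = 1.58×10²⁶ W.
S = L/(4πd²) = 2410 W m⁻².
From T_eq⁴ = S(1−A)/(4σ): 1−A = 4σT_eq⁴/S.
1−A = 4 × 5.67×10⁻⁸ × (244)⁴ / 2410 = 0.334.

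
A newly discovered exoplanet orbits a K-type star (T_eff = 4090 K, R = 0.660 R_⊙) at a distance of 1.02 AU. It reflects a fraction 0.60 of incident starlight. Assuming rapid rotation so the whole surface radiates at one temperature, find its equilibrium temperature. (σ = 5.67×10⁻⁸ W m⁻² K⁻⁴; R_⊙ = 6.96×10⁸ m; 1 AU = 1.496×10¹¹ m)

T_eq ≈ 126 K

R_⋆ = 0.660 × 6.96×10⁸ = 4.59×10⁸ m.
d = 1.02 AU = 1.53×10¹¹ m.
L = 4πR_⋆²σT_⋆⁴ = 4π(4.59×10⁸)² × 5.67×10⁻⁸ × (4090)⁴ = 4.21×10²⁵ W.
S = L/(4πd²) = 144 W m⁻².
Energy balance: absorbed = emitted ⇒ πR²·S(1−A) = 4πR²·σT_eq⁴, so T_eq⁴ = S(1−A)/(4σ).
T_eq = [144 × 0.40 / (4 × 5.67×10⁻⁸)]^(1/4) = (2.54×10⁸)^(1/4) = 126 K.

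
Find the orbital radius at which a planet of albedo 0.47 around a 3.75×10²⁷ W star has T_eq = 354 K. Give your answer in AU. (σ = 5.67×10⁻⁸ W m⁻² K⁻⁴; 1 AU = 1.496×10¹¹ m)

From T_eq⁴ = L(1−A)/(16πσd²): d = √[L(1−A)/(16πσT_eq⁴)].
d = √[3.75×10²⁷ × 0.53 / (16π × 5.67×10⁻⁸ × (354)⁴)] = 2.11×10¹¹ m = 1.41 AU.

d ≈ 1.41 AU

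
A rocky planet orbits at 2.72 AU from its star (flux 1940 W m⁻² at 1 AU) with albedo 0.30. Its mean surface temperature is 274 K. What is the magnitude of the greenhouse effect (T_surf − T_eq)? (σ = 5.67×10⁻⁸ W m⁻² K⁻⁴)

S = 1940/2.72² = 262.2 W m⁻².
T_eq = [S(1−A)/(4σ)]^(1/4) = [262.2×0.70/(4×5.67×10⁻⁸)]^(1/4) = 168.7 K.
ΔT = T_surf − T_eq = 274 − 168.7.

ΔT ≈ 105.3 K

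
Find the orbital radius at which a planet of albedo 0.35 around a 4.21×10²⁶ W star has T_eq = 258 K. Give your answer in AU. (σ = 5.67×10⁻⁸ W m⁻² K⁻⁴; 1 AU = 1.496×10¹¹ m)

From T_eq⁴ = L(1−A)/(16πσd²): d = √[L(1−A)/(16πσT_eq⁴)].
d = √[4.21×10²⁶ × 0.65 / (16π × 5.67×10⁻⁸ × (258)⁴)] = 1.47×10¹¹ m = 0.984 AU.

d ≈ 0.984 AU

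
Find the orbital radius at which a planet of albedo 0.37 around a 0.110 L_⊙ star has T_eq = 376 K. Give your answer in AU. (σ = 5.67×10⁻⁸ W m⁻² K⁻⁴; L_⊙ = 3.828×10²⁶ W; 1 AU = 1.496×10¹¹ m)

d ≈ 0.144 AU

L = 0.110 × 3.828×10²⁶ = 4.21×10²⁵ W.
From T_eq⁴ = L(1−A)/(16πσd²): d = √[L(1−A)/(16πσT_eq⁴)].
d = √[4.21×10²⁵ × 0.63 / (16π × 5.67×10⁻⁸ × (376)⁴)] = 2.16×10¹⁰ m = 0.144 AU.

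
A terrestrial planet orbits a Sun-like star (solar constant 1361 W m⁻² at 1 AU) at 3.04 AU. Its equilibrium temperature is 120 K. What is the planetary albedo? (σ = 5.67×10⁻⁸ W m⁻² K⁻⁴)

A ≈ 0.68

Flux at 3.04 AU: S = 1361/3.04² = 147 W m⁻².
From T_eq⁴ = S(1−A)/(4σ): 1−A = 4σT_eq⁴/S.
1−A = 4 × 5.67×10⁻⁸ × (120)⁴ / 147 = 0.319.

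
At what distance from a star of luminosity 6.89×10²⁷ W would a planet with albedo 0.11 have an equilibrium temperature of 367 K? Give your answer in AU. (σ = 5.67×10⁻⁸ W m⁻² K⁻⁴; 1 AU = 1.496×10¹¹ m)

d ≈ 2.30 AU

From T_eq⁴ = L(1−A)/(16πσd²): d = √[L(1−A)/(16πσT_eq⁴)].
d = √[6.89×10²⁷ × 0.89 / (16π × 5.67×10⁻⁸ × (367)⁴)] = 3.44×10¹¹ m = 2.30 AU.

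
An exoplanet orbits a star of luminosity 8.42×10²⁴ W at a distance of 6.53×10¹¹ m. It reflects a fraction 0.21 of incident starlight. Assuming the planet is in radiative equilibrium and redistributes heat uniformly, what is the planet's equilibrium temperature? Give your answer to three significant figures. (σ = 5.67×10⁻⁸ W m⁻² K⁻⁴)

T_eq ≈ 48.4 K

Flux: S = L/(4πd²) = 8.42×10²⁴/(4π×(6.53×10¹¹)²) = 1.57 W m⁻².
Energy balance: absorbed = emitted ⇒ πR²·S(1−A) = 4πR²·σT_eq⁴, so T_eq⁴ = S(1−A)/(4σ).
T_eq = [1.57 × 0.79 / (4 × 5.67×10⁻⁸)]^(1/4) = (5.47×10⁶)^(1/4) = 48.4 K.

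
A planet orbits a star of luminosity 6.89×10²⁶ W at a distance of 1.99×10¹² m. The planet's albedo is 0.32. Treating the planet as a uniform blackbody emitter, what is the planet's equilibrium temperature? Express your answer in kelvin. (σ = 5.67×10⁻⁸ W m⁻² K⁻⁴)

Flux: S = L/(4πd²) = 6.89×10²⁶/(4π×(1.99×10¹²)²) = 13.8 W m⁻².
Energy balance: absorbed = emitted ⇒ πR²·S(1−A) = 4πR²·σT_eq⁴, so T_eq⁴ = S(1−A)/(4σ).
T_eq = [13.8 × 0.68 / (4 × 5.67×10⁻⁸)]^(1/4) = (4.15×10⁷)^(1/4) = 80.3 K.

T_eq ≈ 80.3 K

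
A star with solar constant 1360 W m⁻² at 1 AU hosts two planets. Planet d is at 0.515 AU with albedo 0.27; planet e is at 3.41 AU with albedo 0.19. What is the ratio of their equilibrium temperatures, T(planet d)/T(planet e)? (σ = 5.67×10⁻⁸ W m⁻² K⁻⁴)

T₁/T₂ ≈ 2.507

T_eq = [S₀(1−A)/(4σd²)]^(1/4), so T ∝ (1−A)^(1/4) / √d.
T₁ = [1360×0.73/(4×5.67×10⁻⁸×0.515²)]^(1/4) = 358.43 K.
T₂ = [1360×0.81/(4×5.67×10⁻⁸×3.41²)]^(1/4) = 142.96 K.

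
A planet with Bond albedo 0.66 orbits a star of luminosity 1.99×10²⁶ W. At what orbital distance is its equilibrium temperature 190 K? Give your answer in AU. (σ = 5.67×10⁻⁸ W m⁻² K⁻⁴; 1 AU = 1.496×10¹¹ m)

d ≈ 0.902 AU

From T_eq⁴ = L(1−A)/(16πσd²): d = √[L(1−A)/(16πσT_eq⁴)].
d = √[1.99×10²⁶ × 0.34 / (16π × 5.67×10⁻⁸ × (190)⁴)] = 1.35×10¹¹ m = 0.902 AU.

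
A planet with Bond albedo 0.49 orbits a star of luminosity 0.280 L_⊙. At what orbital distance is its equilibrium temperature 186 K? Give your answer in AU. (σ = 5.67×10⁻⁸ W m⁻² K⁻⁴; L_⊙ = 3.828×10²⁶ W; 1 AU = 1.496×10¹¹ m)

L = 0.280 × 3.828×10²⁶ = 1.07×10²⁶ W.
From T_eq⁴ = L(1−A)/(16πσd²): d = √[L(1−A)/(16πσT_eq⁴)].
d = √[1.07×10²⁶ × 0.51 / (16π × 5.67×10⁻⁸ × (186)⁴)] = 1.27×10¹¹ m = 0.846 AU.

d ≈ 0.846 AU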